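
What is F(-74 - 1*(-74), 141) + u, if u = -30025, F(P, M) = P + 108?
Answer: -29917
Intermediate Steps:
F(P, M) = 108 + P
F(-74 - 1*(-74), 141) + u = (108 + (-74 - 1*(-74))) - 30025 = (108 + (-74 + 74)) - 30025 = (108 + 0) - 30025 = 108 - 30025 = -29917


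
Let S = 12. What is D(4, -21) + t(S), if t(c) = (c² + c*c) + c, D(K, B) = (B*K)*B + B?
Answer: 2043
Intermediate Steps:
D(K, B) = B + K*B² (D(K, B) = K*B² + B = B + K*B²)
t(c) = c + 2*c² (t(c) = (c² + c²) + c = 2*c² + c = c + 2*c²)
D(4, -21) + t(S) = -21*(1 - 21*4) + 12*(1 + 2*12) = -21*(1 - 84) + 12*(1 + 24) = -21*(-83) + 12*25 = 1743 + 300 = 2043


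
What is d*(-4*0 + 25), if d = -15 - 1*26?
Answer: -1025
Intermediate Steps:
d = -41 (d = -15 - 26 = -41)
d*(-4*0 + 25) = -41*(-4*0 + 25) = -41*(0 + 25) = -41*25 = -1025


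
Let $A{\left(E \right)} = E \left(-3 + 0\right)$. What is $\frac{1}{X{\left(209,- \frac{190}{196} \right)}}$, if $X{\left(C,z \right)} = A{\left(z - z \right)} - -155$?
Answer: $\frac{1}{155} \approx 0.0064516$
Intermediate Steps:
$A{\left(E \right)} = - 3 E$ ($A{\left(E \right)} = E \left(-3\right) = - 3 E$)
$X{\left(C,z \right)} = 155$ ($X{\left(C,z \right)} = - 3 \left(z - z\right) - -155 = \left(-3\right) 0 + 155 = 0 + 155 = 155$)
$\frac{1}{X{\left(209,- \frac{190}{196} \right)}} = \frac{1}{155}$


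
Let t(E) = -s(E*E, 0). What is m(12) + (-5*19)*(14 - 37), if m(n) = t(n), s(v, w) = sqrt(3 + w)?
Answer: 2185 - sqrt(3) ≈ 2183.3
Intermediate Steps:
t(E) = -sqrt(3) (t(E) = -sqrt(3 + 0) = -sqrt(3))
m(n) = -sqrt(3)
m(12) + (-5*19)*(14 - 37) = -sqrt(3) + (-5*19)*(14 - 37) = -sqrt(3) - 95*(-23) = -sqrt(3) + 2185 = 2185 - sqrt(3)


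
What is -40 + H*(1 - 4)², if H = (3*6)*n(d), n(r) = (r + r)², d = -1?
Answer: 608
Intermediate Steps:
n(r) = 4*r² (n(r) = (2*r)² = 4*r²)
H = 72 (H = (3*6)*(4*(-1)²) = 18*(4*1) = 18*4 = 72)
-40 + H*(1 - 4)² = -40 + 72*(1 - 4)² = -40 + 72*(-3)² = -40 + 72*9 = -40 + 648 = 608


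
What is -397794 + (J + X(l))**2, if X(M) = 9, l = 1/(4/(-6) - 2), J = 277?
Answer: -315998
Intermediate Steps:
l = -3/8 (l = 1/(4*(-1/6) - 2) = 1/(-2/3 - 2) = 1/(-8/3) = -3/8 ≈ -0.37500)
-397794 + (J + X(l))**2 = -397794 + (277 + 9)**2 = -397794 + 286**2 = -397794 + 81796 = -315998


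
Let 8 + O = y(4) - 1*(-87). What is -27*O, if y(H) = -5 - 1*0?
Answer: -1998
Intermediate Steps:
y(H) = -5 (y(H) = -5 + 0 = -5)
O = 74 (O = -8 + (-5 - 1*(-87)) = -8 + (-5 + 87) = -8 + 82 = 74)
-27*O = -27*74 = -1998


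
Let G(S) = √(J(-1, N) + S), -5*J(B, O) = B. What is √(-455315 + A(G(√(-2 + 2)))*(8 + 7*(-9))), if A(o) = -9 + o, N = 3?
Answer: √(-454820 - 11*√5) ≈ 674.42*I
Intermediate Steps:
J(B, O) = -B/5
G(S) = √(⅕ + S) (G(S) = √(-⅕*(-1) + S) = √(⅕ + S))
√(-455315 + A(G(√(-2 + 2)))*(8 + 7*(-9))) = √(-455315 + (-9 + √(5 + 25*√(-2 + 2))/5)*(8 + 7*(-9))) = √(-455315 + (-9 + √(5 + 25*√0)/5)*(8 - 63)) = √(-455315 + (-9 + √(5 + 25*0)/5)*(-55)) = √(-455315 + (-9 + √(5 + 0)/5)*(-55)) = √(-455315 + (-9 + √5/5)*(-55)) = √(-455315 + (495 - 11*√5)) = √(-454820 - 11*√5)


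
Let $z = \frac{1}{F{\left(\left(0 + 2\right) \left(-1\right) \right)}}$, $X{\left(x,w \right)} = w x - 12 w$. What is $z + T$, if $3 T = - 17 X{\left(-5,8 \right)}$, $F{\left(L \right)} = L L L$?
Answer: $\frac{18493}{24} \approx 770.54$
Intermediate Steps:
$X{\left(x,w \right)} = - 12 w + w x$
$F{\left(L \right)} = L^{3}$ ($F{\left(L \right)} = L L^{2} = L^{3}$)
$T = \frac{2312}{3}$ ($T = \frac{\left(-17\right) 8 \left(-12 - 5\right)}{3} = \frac{\left(-17\right) 8 \left(-17\right)}{3} = \frac{\left(-17\right) \left(-136\right)}{3} = \frac{1}{3} \cdot 2312 = \frac{2312}{3} \approx 770.67$)
$z = - \frac{1}{8}$ ($z = \frac{1}{\left(\left(0 + 2\right) \left(-1\right)\right)^{3}} = \frac{1}{\left(2 \left(-1\right)\right)^{3}} = \frac{1}{\left(-2\right)^{3}} = \frac{1}{-8} = - \frac{1}{8} \approx -0.125$)
$z + T = - \frac{1}{8} + \frac{2312}{3} = \frac{18493}{24}$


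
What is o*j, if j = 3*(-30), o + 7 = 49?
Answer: -3780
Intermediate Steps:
o = 42 (o = -7 + 49 = 42)
j = -90
o*j = 42*(-90) = -3780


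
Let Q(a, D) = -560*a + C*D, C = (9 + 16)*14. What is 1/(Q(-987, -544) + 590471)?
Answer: 1/952791 ≈ 1.0495e-6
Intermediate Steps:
C = 350 (C = 25*14 = 350)
Q(a, D) = -560*a + 350*D
1/(Q(-987, -544) + 590471) = 1/((-560*(-987) + 350*(-544)) + 590471) = 1/((552720 - 190400) + 590471) = 1/(362320 + 590471) = 1/952791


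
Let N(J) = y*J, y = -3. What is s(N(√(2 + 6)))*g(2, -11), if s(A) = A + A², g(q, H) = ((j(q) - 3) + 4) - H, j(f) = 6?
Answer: 1296 - 108*√2 ≈ 1143.3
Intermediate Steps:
g(q, H) = 7 - H (g(q, H) = ((6 - 3) + 4) - H = (3 + 4) - H = 7 - H)
N(J) = -3*J
s(N(√(2 + 6)))*g(2, -11) = ((-3*√(2 + 6))*(1 - 3*√(2 + 6)))*(7 - 1*(-11)) = ((-6*√2)*(1 - 6*√2))*(7 + 11) = ((-6*√2)*(1 - 6*√2))*18 = -6*√2*(1 - 6*√2)*18 = -108*√2*(1 - 6*√2)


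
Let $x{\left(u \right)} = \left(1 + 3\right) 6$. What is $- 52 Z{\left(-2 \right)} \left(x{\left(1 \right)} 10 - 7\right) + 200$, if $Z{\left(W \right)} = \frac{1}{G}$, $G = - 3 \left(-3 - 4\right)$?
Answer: $- \frac{7916}{21} \approx -376.95$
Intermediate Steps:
$G = 21$ ($G = \left(-3\right) \left(-7\right) = 21$)
$Z{\left(W \right)} = \frac{1}{21}$
$x{\left(u \right)} = 24$ ($x{\left(u \right)} = 4 \cdot 6 = 24$)
$- 52 Z{\left(-2 \right)} \left(x{\left(1 \right)} 10 - 7\right) + 200 = \left(-52\right) \frac{1}{21} \left(24 \cdot 10 - 7\right) + 200 = - \frac{52 \left(240 - 7\right)}{21} + 200 = \left(- \frac{52}{21}\right) 233 + 200 = - \frac{12116}{21} + 200 = - \frac{7916}{21}$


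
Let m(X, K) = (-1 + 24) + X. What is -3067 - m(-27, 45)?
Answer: -3063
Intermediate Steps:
m(X, K) = 23 + X
-3067 - m(-27, 45) = -3067 - (23 - 27) = -3067 - 1*(-4) = -3067 + 4 = -3063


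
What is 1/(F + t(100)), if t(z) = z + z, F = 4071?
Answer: 1/4271 ≈ 0.00023414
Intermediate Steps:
t(z) = 2*z
1/(F + t(100)) = 1/(4071 + 2*100) = 1/(4071 + 200) = 1/4271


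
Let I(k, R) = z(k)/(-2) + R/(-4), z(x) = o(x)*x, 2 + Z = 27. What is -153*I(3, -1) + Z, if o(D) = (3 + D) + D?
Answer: 8209/4 ≈ 2052.3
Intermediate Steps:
o(D) = 3 + 2*D
Z = 25 (Z = -2 + 27 = 25)
z(x) = x*(3 + 2*x) (z(x) = (3 + 2*x)*x = x*(3 + 2*x))
I(k, R) = -R/4 - k*(3 + 2*k)/2 (I(k, R) = (k*(3 + 2*k))/(-2) + R/(-4) = (k*(3 + 2*k))*(-1/2) + R*(-1/4) = -k*(3 + 2*k)/2 - R/4 = -R/4 - k*(3 + 2*k)/2)
-153*I(3, -1) + Z = -153*(-1/4*(-1) - 1/2*3*(3 + 2*3)) + 25 = -153*(1/4 - 1/2*3*(3 + 6)) + 25 = -153*(1/4 - 1/2*3*9) + 25 = -153*(1/4 - 27/2) + 25 = -153*(-53/4) + 25 = 8109/4 + 25 = 8209/4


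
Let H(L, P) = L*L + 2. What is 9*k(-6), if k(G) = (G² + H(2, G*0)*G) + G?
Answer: -54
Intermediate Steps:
H(L, P) = 2 + L² (H(L, P) = L² + 2 = 2 + L²)
k(G) = G² + 7*G (k(G) = (G² + (2 + 2²)*G) + G = (G² + (2 + 4)*G) + G = (G² + 6*G) + G = G² + 7*G)
9*k(-6) = 9*(-6*(7 - 6)) = 9*(-6*1) = 9*(-6) = -54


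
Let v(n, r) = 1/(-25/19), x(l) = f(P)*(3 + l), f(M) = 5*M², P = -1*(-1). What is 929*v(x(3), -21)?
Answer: -17651/25 ≈ -706.04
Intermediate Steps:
P = 1
x(l) = 15 + 5*l (x(l) = (5*1²)*(3 + l) = (5*1)*(3 + l) = 5*(3 + l) = 15 + 5*l)
v(n, r) = -19/25 (v(n, r) = 1/(-25*1/19) = 1/(-25/19) = -19/25)
929*v(x(3), -21) = 929*(-19/25) = -17651/25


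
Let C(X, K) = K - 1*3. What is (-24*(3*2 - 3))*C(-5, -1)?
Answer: 288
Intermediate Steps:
C(X, K) = -3 + K (C(X, K) = K - 3 = -3 + K)
(-24*(3*2 - 3))*C(-5, -1) = (-24*(3*2 - 3))*(-3 - 1) = -24*(6 - 3)*(-4) = -24*3*(-4) = -72*(-4) = 288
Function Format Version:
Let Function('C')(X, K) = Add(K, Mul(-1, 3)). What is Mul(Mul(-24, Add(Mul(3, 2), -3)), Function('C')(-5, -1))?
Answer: 288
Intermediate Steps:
Function('C')(X, K) = Add(-3, K) (Function('C')(X, K) = Add(K, -3) = Add(-3, K))
Mul(Mul(-24, Add(Mul(3, 2), -3)), Function('C')(-5, -1)) = Mul(Mul(-24, Add(Mul(3, 2), -3)), Add(-3, -1)) = Mul(Mul(-24, Add(6, -3)), -4) = Mul(Mul(-24, 3), -4) = Mul(-72, -4) = 288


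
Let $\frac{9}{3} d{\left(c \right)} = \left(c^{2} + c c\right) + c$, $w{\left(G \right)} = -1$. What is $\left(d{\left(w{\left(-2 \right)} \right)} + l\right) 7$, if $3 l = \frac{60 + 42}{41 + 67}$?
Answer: $\frac{245}{54} \approx 4.537$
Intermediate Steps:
$l = \frac{17}{54}$ ($l = \frac{\left(60 + 42\right) \frac{1}{41 + 67}}{3} = \frac{102 \cdot \frac{1}{108}}{3} = \frac{1}{3} \cdot \frac{17}{18} = \frac{17}{54} \approx 0.31481$)
$d{\left(c \right)} = \frac{c}{3} + \frac{2 c^{2}}{3}$ ($d{\left(c \right)} = \frac{\left(c^{2} + c c\right) + c}{3} = \frac{\left(c^{2} + c^{2}\right) + c}{3} = \frac{2 c^{2} + c}{3} = \frac{c + 2 c^{2}}{3} = \frac{c}{3} + \frac{2 c^{2}}{3}$)
$\left(d{\left(w{\left(-2 \right)} \right)} + l\right) 7 = \left(\frac{1}{3} \left(-1\right) \left(1 + 2 \left(-1\right)\right) + \frac{17}{54}\right) 7 = \left(\frac{1}{3} \left(-1\right) \left(1 - 2\right) + \frac{17}{54}\right) 7 = \left(\frac{1}{3} \left(-1\right) \left(-1\right) + \frac{17}{54}\right) 7 = \left(\frac{1}{3} + \frac{17}{54}\right) 7 = \frac{35}{54} \cdot 7 = \frac{245}{54}$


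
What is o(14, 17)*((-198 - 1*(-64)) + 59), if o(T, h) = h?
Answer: -1275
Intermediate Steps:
o(14, 17)*((-198 - 1*(-64)) + 59) = 17*((-198 - 1*(-64)) + 59) = 17*((-198 + 64) + 59) = 17*(-134 + 59) = 17*(-75) = -1275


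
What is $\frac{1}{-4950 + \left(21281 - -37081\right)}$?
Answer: $\frac{1}{53412} \approx 1.8722 \cdot 10^{-5}$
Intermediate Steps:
$\frac{1}{-4950 + \left(21281 - -37081\right)} = \frac{1}{-4950 + \left(21281 + 37081\right)} = \frac{1}{-4950 + 58362} = \frac{1}{53412}$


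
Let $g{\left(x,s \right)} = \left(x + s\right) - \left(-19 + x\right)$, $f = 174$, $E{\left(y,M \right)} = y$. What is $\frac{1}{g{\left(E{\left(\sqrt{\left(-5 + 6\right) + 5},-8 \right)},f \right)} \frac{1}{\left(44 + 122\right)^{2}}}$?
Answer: $\frac{27556}{193} \approx 142.78$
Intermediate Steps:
$g{\left(x,s \right)} = 19 + s$ ($g{\left(x,s \right)} = \left(s + x\right) - \left(-19 + x\right) = 19 + s$)
$\frac{1}{g{\left(E{\left(\sqrt{\left(-5 + 6\right) + 5},-8 \right)},f \right)} \frac{1}{\left(44 + 122\right)^{2}}} = \frac{1}{\left(19 + 174\right) \frac{1}{\left(44 + 122\right)^{2}}} = \frac{1}{193 \frac{1}{166^{2}}} = \frac{1}{193 \cdot \frac{1}{27556}} = \frac{1}{\frac{193}{27556}} = \frac{27556}{193}$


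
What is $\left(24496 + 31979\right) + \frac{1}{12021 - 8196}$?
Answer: $\frac{216016876}{3825} \approx 56475.0$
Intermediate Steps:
$\left(24496 + 31979\right) + \frac{1}{12021 - 8196} = 56475 + \frac{1}{3825} = \frac{216016876}{3825}$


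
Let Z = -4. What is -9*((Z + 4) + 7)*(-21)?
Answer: 1323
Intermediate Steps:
-9*((Z + 4) + 7)*(-21) = -9*((-4 + 4) + 7)*(-21) = -9*(0 + 7)*(-21) = -9*7*(-21) = -63*(-21) = 1323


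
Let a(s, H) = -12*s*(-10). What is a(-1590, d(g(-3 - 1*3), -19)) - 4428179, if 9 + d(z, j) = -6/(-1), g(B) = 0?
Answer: -4618979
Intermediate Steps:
d(z, j) = -3 (d(z, j) = -9 - 6/(-1) = -9 - 6*(-1) = -9 + 6 = -3)
a(s, H) = 120*s
a(-1590, d(g(-3 - 1*3), -19)) - 4428179 = 120*(-1590) - 4428179 = -190800 - 4428179 = -4618979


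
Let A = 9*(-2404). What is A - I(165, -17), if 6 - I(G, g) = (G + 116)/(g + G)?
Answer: -3202735/148 ≈ -21640.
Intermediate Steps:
I(G, g) = 6 - (116 + G)/(G + g) (I(G, g) = 6 - (G + 116)/(g + G) = 6 - (116 + G)/(G + g))
A = -21636
A - I(165, -17) = -21636 - (-116 + 5*165 + 6*(-17))/(165 - 17) = -21636 - (-116 + 825 - 102)/148 = -21636 - 607/148 = -3202735/148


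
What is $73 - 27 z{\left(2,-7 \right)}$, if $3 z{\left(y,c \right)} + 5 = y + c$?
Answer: $163$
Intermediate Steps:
$z{\left(y,c \right)} = - \frac{5}{3} + \frac{c}{3} + \frac{y}{3}$ ($z{\left(y,c \right)} = - \frac{5}{3} + \frac{y + c}{3} = - \frac{5}{3} + \frac{c + y}{3} = - \frac{5}{3} + \left(\frac{c}{3} + \frac{y}{3}\right) = - \frac{5}{3} + \frac{c}{3} + \frac{y}{3}$)
$73 - 27 z{\left(2,-7 \right)} = 73 - 27 \left(- \frac{5}{3} + \frac{1}{3} \left(-7\right) + \frac{1}{3} \cdot 2\right) = 73 - 27 \left(- \frac{5}{3} - \frac{7}{3} + \frac{2}{3}\right) = 73 - -90 = 73 + 90 = 163$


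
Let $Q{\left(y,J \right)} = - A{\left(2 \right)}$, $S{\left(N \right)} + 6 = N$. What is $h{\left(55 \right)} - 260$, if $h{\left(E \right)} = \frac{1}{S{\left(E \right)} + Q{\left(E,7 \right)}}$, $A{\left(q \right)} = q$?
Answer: $- \frac{12219}{47} \approx -259.98$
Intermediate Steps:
$S{\left(N \right)} = -6 + N$
$Q{\left(y,J \right)} = -2$ ($Q{\left(y,J \right)} = \left(-1\right) 2 = -2$)
$h{\left(E \right)} = \frac{1}{-8 + E}$ ($h{\left(E \right)} = \frac{1}{\left(-6 + E\right) - 2} = \frac{1}{-8 + E}$)
$h{\left(55 \right)} - 260 = \frac{1}{-8 + 55} - 260 = \frac{1}{47} - 260 = - \frac{12219}{47}$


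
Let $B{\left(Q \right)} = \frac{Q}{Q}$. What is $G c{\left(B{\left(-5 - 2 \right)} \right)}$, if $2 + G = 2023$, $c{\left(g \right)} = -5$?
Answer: $-10105$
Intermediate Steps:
$B{\left(Q \right)} = 1$
$G = 2021$ ($G = -2 + 2023 = 2021$)
$G c{\left(B{\left(-5 - 2 \right)} \right)} = 2021 \left(-5\right) = -10105$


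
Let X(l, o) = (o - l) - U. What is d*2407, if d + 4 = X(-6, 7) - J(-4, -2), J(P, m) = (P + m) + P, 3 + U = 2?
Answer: 48140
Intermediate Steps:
U = -1 (U = -3 + 2 = -1)
J(P, m) = m + 2*P
X(l, o) = 1 + o - l (X(l, o) = (o - l) - 1*(-1) = (o - l) + 1 = 1 + o - l)
d = 20 (d = -4 + ((1 + 7 - 1*(-6)) - (-2 + 2*(-4))) = -4 + ((1 + 7 + 6) - (-2 - 8)) = -4 + (14 - 1*(-10)) = -4 + (14 + 10) = -4 + 24 = 20)
d*2407 = 20*2407 = 48140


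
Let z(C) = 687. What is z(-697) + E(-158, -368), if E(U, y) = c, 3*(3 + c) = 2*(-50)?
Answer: 1952/3 ≈ 650.67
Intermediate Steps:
c = -109/3 (c = -3 + (2*(-50))/3 = -3 + (⅓)*(-100) = -3 - 100/3 = -109/3 ≈ -36.333)
E(U, y) = -109/3
z(-697) + E(-158, -368) = 687 - 109/3 = 1952/3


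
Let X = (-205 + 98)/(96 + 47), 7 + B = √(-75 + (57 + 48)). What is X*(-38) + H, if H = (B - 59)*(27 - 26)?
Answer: -5372/143 + √30 ≈ -32.089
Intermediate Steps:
B = -7 + √30 (B = -7 + √(-75 + (57 + 48)) = -7 + √(-75 + 105) = -7 + √30 ≈ -1.5228)
X = -107/143 ≈ -0.74825
H = -66 + √30 (H = ((-7 + √30) - 59)*(27 - 26) = (-66 + √30)*1 = -66 + √30 ≈ -60.523)
X*(-38) + H = -107/143*(-38) + (-66 + √30) = 4066/143 + (-66 + √30) = -5372/143 + √30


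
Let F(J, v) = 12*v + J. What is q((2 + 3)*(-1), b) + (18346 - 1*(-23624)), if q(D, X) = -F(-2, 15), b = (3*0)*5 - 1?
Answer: 41792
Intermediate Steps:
b = -1 (b = 0*5 - 1 = 0 - 1 = -1)
F(J, v) = J + 12*v
q(D, X) = -178 (q(D, X) = -(-2 + 12*15) = -(-2 + 180) = -1*178 = -178)
q((2 + 3)*(-1), b) + (18346 - 1*(-23624)) = -178 + (18346 - 1*(-23624)) = -178 + (18346 + 23624) = -178 + 41970 = 41792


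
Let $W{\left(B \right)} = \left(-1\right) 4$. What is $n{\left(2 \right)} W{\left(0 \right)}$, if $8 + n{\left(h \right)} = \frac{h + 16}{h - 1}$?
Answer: $-40$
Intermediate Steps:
$W{\left(B \right)} = -4$
$n{\left(h \right)} = -8 + \frac{16 + h}{-1 + h}$ ($n{\left(h \right)} = -8 + \frac{h + 16}{h - 1} = -8 + \frac{16 + h}{-1 + h}$)
$n{\left(2 \right)} W{\left(0 \right)} = \frac{24 - 14}{-1 + 2} \left(-4\right) = \frac{24 - 14}{1} \left(-4\right) = 1 \cdot 10 \left(-4\right) = 10 \left(-4\right) = -40$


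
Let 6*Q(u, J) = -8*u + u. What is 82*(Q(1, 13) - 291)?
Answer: -71873/3 ≈ -23958.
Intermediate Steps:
Q(u, J) = -7*u/6 (Q(u, J) = (-8*u + u)/6 = (-7*u)/6 = -7*u/6)
82*(Q(1, 13) - 291) = 82*(-7/6*1 - 291) = 82*(-7/6 - 291) = 82*(-1753/6) = -71873/3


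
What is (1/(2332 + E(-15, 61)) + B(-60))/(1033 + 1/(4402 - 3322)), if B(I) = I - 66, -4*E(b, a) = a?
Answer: -420349680/3446215049 ≈ -0.12197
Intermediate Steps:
E(b, a) = -a/4
B(I) = -66 + I
(1/(2332 + E(-15, 61)) + B(-60))/(1033 + 1/(4402 - 3322)) = (1/(2332 - ¼*61) + (-66 - 60))/(1033 + 1/(4402 - 3322)) = (1/(2332 - 61/4) - 126)/(1033 + 1/1080) = (1/(9267/4) - 126)/(1033 + 1/1080) = (4/9267 - 126)/(1115641/1080) = -1167638/9267*1080/1115641 = -420349680/3446215049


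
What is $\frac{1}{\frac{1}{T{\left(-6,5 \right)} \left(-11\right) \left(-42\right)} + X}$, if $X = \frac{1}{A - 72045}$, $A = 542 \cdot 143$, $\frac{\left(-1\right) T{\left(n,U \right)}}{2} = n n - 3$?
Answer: $\frac{166516812}{25031} \approx 6652.4$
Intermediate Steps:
$T{\left(n,U \right)} = 6 - 2 n^{2}$ ($T{\left(n,U \right)} = - 2 \left(n n - 3\right) = - 2 \left(n^{2} - 3\right) = - 2 \left(-3 + n^{2}\right) = 6 - 2 n^{2}$)
$A = 77506$
$X = \frac{1}{5461}$ ($X = \frac{1}{77506 - 72045} = \frac{1}{5461} \approx 0.00018312$)
$\frac{1}{\frac{1}{T{\left(-6,5 \right)} \left(-11\right) \left(-42\right)} + X} = \frac{1}{\frac{1}{\left(6 - 2 \left(-6\right)^{2}\right) \left(-11\right) \left(-42\right)} + \frac{1}{5461}} = \frac{1}{\frac{1}{\left(6 - 72\right) \left(-11\right) \left(-42\right)} + \frac{1}{5461}} = \frac{1}{\frac{1}{\left(-66\right) \left(-11\right) \left(-42\right)} + \frac{1}{5461}} = \frac{1}{\frac{1}{726 \left(-42\right)} + \frac{1}{5461}} = \frac{1}{\frac{1}{-30492} + \frac{1}{5461}} = \frac{1}{- \frac{1}{30492} + \frac{1}{5461}} = \frac{1}{\frac{25031}{166516812}} = \frac{166516812}{25031}$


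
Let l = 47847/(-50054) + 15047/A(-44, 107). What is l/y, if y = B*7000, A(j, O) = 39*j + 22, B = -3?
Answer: 208553839/445155249000 ≈ 0.00046850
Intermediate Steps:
A(j, O) = 22 + 39*j
y = -21000 (y = -3*7000 = -21000)
l = -208553839/21197869 (l = 47847/(-50054) + 15047/(22 + 39*(-44)) = 47847*(-1/50054) + 15047/(22 - 1716) = -47847/50054 + 15047/(-1694) = -47847/50054 + 15047*(-1/1694) = -47847/50054 - 15047/1694 = -208553839/21197869 ≈ -9.8384)
l/y = -208553839/21197869/(-21000) = -208553839/21197869*(-1/21000) = 208553839/445155249000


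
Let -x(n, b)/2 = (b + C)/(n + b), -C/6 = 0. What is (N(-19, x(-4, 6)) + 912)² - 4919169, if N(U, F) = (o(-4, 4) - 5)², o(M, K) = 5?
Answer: -4087425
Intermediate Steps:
C = 0 (C = -6*0 = 0)
x(n, b) = -2*b/(b + n) (x(n, b) = -2*(b + 0)/(n + b) = -2*b/(b + n))
N(U, F) = 0 (N(U, F) = (5 - 5)² = 0² = 0)
(N(-19, x(-4, 6)) + 912)² - 4919169 = (0 + 912)² - 4919169 = 912² - 4919169 = 831744 - 4919169 = -4087425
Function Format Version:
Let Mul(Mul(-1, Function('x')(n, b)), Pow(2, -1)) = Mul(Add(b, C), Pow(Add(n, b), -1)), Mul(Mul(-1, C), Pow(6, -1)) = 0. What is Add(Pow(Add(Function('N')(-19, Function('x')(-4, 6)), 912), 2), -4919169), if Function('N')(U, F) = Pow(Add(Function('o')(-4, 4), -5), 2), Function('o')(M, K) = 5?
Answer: -4087425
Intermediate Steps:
C = 0 (C = Mul(-6, 0) = 0)
Function('x')(n, b) = Mul(-2, b, Pow(Add(b, n), -1)) (Function('x')(n, b) = Mul(-2, Mul(Add(b, 0), Pow(Add(n, b), -1))) = Mul(-2, Mul(b, Pow(Add(b, n), -1))) = Mul(-2, b, Pow(Add(b, n), -1)))
Function('N')(U, F) = 0 (Function('N')(U, F) = Pow(Add(5, -5), 2) = Pow(0, 2) = 0)
Add(Pow(Add(Function('N')(-19, Function('x')(-4, 6)), 912), 2), -4919169) = Add(Pow(Add(0, 912), 2), -4919169) = Add(Pow(912, 2), -4919169) = Add(831744, -4919169) = -4087425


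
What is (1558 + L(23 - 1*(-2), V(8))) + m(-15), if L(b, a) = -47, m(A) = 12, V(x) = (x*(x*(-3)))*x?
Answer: 1523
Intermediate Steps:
V(x) = -3*x**3 (V(x) = (x*(-3*x))*x = (-3*x**2)*x = -3*x**3)
(1558 + L(23 - 1*(-2), V(8))) + m(-15) = (1558 - 47) + 12 = 1511 + 12 = 1523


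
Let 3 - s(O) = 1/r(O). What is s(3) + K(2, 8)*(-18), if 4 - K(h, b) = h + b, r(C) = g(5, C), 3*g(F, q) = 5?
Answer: 552/5 ≈ 110.40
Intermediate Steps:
g(F, q) = 5/3 (g(F, q) = (1/3)*5 = 5/3)
r(C) = 5/3
s(O) = 12/5 (s(O) = 3 - 1/5/3 = 3 - 1*3/5 = 3 - 3/5 = 12/5)
K(h, b) = 4 - b - h (K(h, b) = 4 - (h + b) = 4 - (b + h) = 4 + (-b - h) = 4 - b - h)
s(3) + K(2, 8)*(-18) = 12/5 + (4 - 1*8 - 1*2)*(-18) = 12/5 + (4 - 8 - 2)*(-18) = 12/5 - 6*(-18) = 12/5 + 108 = 552/5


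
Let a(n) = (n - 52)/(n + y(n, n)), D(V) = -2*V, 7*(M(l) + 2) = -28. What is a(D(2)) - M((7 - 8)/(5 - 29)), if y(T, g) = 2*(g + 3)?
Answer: 46/3 ≈ 15.333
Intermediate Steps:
M(l) = -6 (M(l) = -2 + (⅐)*(-28) = -2 - 4 = -6)
y(T, g) = 6 + 2*g (y(T, g) = 2*(3 + g) = 6 + 2*g)
a(n) = (-52 + n)/(6 + 3*n) (a(n) = (n - 52)/(n + (6 + 2*n)) = (-52 + n)/(6 + 3*n))
a(D(2)) - M((7 - 8)/(5 - 29)) = (-52 - 2*2)/(3*(2 - 2*2)) - 1*(-6) = (-52 - 4)/(3*(2 - 4)) + 6 = (⅓)*(-56)/(-2) + 6 = (⅓)*(-½)*(-56) + 6 = 28/3 + 6 = 46/3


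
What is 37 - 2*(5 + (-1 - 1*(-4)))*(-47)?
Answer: 789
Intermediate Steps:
37 - 2*(5 + (-1 - 1*(-4)))*(-47) = 37 - 2*(5 + (-1 + 4))*(-47) = 37 - 2*(5 + 3)*(-47) = 37 - 2*8*(-47) = 37 - 16*(-47) = 37 + 752 = 789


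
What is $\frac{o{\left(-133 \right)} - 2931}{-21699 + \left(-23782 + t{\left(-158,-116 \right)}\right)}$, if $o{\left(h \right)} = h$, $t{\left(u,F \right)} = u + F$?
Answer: $\frac{3064}{45755} \approx 0.066965$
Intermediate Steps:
$t{\left(u,F \right)} = F + u$
$\frac{o{\left(-133 \right)} - 2931}{-21699 + \left(-23782 + t{\left(-158,-116 \right)}\right)} = \frac{-133 - 2931}{-21699 - 24056} = - \frac{3064}{-21699 - 24056} = - \frac{3064}{-45755} = \left(-3064\right) \left(- \frac{1}{45755}\right) = \frac{3064}{45755}$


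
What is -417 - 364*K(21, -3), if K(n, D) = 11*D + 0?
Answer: 11595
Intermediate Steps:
K(n, D) = 11*D
-417 - 364*K(21, -3) = -417 - 4004*(-3) = -417 - 364*(-33) = -417 + 12012 = 11595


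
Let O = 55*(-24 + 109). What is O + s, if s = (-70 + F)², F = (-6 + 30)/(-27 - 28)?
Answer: 29149751/3025 ≈ 9636.3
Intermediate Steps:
F = -24/55 (F = 24/(-55) = 24*(-1/55) = -24/55 ≈ -0.43636)
O = 4675 (O = 55*85 = 4675)
s = 15007876/3025 (s = (-70 - 24/55)² = (-3874/55)² = 15007876/3025 ≈ 4961.3)
O + s = 4675 + 15007876/3025 = 29149751/3025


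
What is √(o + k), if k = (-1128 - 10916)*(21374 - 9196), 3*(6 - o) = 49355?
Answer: I*√1320194499/3 ≈ 12112.0*I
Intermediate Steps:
o = -49337/3 (o = 6 - ⅓*49355 = 6 - 49355/3 = -49337/3 ≈ -16446.)
k = -146671832 (k = -12044*12178 = -146671832)
√(o + k) = √(-49337/3 - 146671832) = √(-440064833/3) = I*√1320194499/3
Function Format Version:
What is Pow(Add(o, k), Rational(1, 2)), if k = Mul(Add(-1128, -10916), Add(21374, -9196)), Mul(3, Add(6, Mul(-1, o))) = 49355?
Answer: Mul(Rational(1, 3), I, Pow(1320194499, Rational(1, 2))) ≈ Mul(12112., I)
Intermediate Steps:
o = Rational(-49337, 3) (o = Add(6, Mul(Rational(-1, 3), 49355)) = Add(6, Rational(-49355, 3)) = Rational(-49337, 3) ≈ -16446.)
k = -146671832 (k = Mul(-12044, 12178) = -146671832)
Pow(Add(o, k), Rational(1, 2)) = Pow(Add(Rational(-49337, 3), -146671832), Rational(1, 2)) = Pow(Rational(-440064833, 3), Rational(1, 2)) = Mul(Rational(1, 3), I, Pow(1320194499, Rational(1, 2)))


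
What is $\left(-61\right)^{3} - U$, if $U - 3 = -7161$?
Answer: $-219823$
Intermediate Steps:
$U = -7158$ ($U = 3 - 7161 = -7158$)
$\left(-61\right)^{3} - U = \left(-61\right)^{3} - -7158 = -226981 + 7158 = -219823$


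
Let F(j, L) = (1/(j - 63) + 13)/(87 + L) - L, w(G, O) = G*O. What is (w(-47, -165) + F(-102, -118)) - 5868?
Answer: 10253431/5115 ≈ 2004.6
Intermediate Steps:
F(j, L) = -L + (13 + 1/(-63 + j))/(87 + L) (F(j, L) = (1/(-63 + j) + 13)/(87 + L) - L = (13 + 1/(-63 + j))/(87 + L) - L = -L + (13 + 1/(-63 + j))/(87 + L))
(w(-47, -165) + F(-102, -118)) - 5868 = (-47*(-165) + (-818 + 13*(-102) + 63*(-118)² + 5481*(-118) - 1*(-102)*(-118)² - 87*(-118)*(-102))/(-5481 - 63*(-118) + 87*(-102) - 118*(-102))) - 5868 = (7755 + (-818 - 1326 + 63*13924 - 646758 - 1*(-102)*13924 - 1047132)/(-5481 + 7434 - 8874 + 12036)) - 5868 = (7755 + (-818 - 1326 + 877212 - 646758 + 1420248 - 1047132)/5115) - 5868 = (7755 + (1/5115)*601426) - 5868 = (7755 + 601426/5115) - 5868 = 40268251/5115 - 5868 = 10253431/5115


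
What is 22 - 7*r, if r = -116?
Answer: 834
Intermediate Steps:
22 - 7*r = 22 - 7*(-116) = 22 + 812 = 834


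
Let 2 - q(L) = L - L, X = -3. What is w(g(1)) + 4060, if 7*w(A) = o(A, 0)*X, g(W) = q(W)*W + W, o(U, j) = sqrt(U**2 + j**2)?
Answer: 28411/7 ≈ 4058.7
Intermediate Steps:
q(L) = 2 (q(L) = 2 - (L - L) = 2 - 1*0 = 2 + 0 = 2)
g(W) = 3*W (g(W) = 2*W + W = 3*W)
w(A) = -3*sqrt(A**2)/7 (w(A) = (sqrt(A**2 + 0**2)*(-3))/7 = (sqrt(A**2 + 0)*(-3))/7 = (sqrt(A**2)*(-3))/7 = (-3*sqrt(A**2))/7 = -3*sqrt(A**2)/7)
w(g(1)) + 4060 = -3*sqrt((3*1)**2)/7 + 4060 = -3*sqrt(3**2)/7 + 4060 = -3*sqrt(9)/7 + 4060 = -3/7*3 + 4060 = -9/7 + 4060 = 28411/7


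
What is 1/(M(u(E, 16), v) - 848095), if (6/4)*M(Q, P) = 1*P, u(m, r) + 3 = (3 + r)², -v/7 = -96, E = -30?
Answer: -1/847647 ≈ -1.1797e-6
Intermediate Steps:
v = 672 (v = -7*(-96) = 672)
u(m, r) = -3 + (3 + r)²
M(Q, P) = 2*P/3 (M(Q, P) = 2*(1*P)/3 = 2*P/3)
1/(M(u(E, 16), v) - 848095) = 1/((⅔)*672 - 848095) = 1/(448 - 848095) = 1/(-847647) = -1/847647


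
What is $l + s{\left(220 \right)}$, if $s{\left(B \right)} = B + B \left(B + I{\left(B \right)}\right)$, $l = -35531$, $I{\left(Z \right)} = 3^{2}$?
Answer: $15069$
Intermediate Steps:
$I{\left(Z \right)} = 9$
$s{\left(B \right)} = B + B \left(9 + B\right)$ ($s{\left(B \right)} = B + B \left(B + 9\right) = B + B \left(9 + B\right)$)
$l + s{\left(220 \right)} = -35531 + 220 \left(10 + 220\right) = -35531 + 220 \cdot 230 = -35531 + 50600 = 15069$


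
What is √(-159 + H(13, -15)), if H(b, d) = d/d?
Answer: I*√158 ≈ 12.57*I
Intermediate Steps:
H(b, d) = 1
√(-159 + H(13, -15)) = √(-159 + 1) = √(-158) = I*√158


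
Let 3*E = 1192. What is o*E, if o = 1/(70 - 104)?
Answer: -596/51 ≈ -11.686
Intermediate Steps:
E = 1192/3 (E = (⅓)*1192 = 1192/3 ≈ 397.33)
o = -1/34 (o = 1/(-34) = -1/34 ≈ -0.029412)
o*E = -1/34*1192/3 = -596/51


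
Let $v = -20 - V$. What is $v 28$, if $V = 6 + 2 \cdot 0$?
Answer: $-728$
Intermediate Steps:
$V = 6$ ($V = 6 + 0 = 6$)
$v = -26$ ($v = -20 - 6 = -26$)
$v 28 = \left(-26\right) 28 = -728$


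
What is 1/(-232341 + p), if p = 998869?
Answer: 1/766528 ≈ 1.3046e-6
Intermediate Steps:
1/(-232341 + p) = 1/(-232341 + 998869) = 1/766528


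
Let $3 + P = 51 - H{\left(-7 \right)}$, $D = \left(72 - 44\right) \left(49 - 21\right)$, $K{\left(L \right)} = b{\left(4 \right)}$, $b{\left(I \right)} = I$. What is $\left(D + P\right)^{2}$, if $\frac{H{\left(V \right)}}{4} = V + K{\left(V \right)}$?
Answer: $712336$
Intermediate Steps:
$K{\left(L \right)} = 4$
$H{\left(V \right)} = 16 + 4 V$ ($H{\left(V \right)} = 4 \left(V + 4\right) = 4 \left(4 + V\right) = 16 + 4 V$)
$D = 784$ ($D = 28 \cdot 28 = 784$)
$P = 60$ ($P = -3 + \left(51 - \left(16 + 4 \left(-7\right)\right)\right) = -3 + \left(51 - \left(16 - 28\right)\right) = -3 + \left(51 - -12\right) = -3 + \left(51 + 12\right) = -3 + 63 = 60$)
$\left(D + P\right)^{2} = \left(784 + 60\right)^{2} = 844^{2} = 712336$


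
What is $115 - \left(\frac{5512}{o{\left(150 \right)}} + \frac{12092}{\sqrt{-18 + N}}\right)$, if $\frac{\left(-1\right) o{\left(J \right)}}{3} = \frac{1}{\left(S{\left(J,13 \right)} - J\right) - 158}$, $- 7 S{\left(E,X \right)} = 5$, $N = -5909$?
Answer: $- \frac{11909017}{21} + \frac{12092 i \sqrt{5927}}{5927} \approx -5.671 \cdot 10^{5} + 157.07 i$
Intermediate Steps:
$S{\left(E,X \right)} = - \frac{5}{7}$ ($S{\left(E,X \right)} = \left(- \frac{1}{7}\right) 5 = - \frac{5}{7}$)
$o{\left(J \right)} = - \frac{3}{- \frac{1111}{7} - J}$ ($o{\left(J \right)} = - \frac{3}{\left(- \frac{5}{7} - J\right) - 158} = - \frac{3}{- \frac{1111}{7} - J}$)
$115 - \left(\frac{5512}{o{\left(150 \right)}} + \frac{12092}{\sqrt{-18 + N}}\right) = 115 - \left(\frac{11911432}{21} + \frac{12092}{\sqrt{-18 - 5909}}\right) = 115 - \left(\frac{11911432}{21} + 12092 \left(- \frac{i \sqrt{5927}}{5927}\right)\right) = 115 - \left(\frac{11911432}{21} + 12092 \left(- \frac{1}{5927}\right) i \sqrt{5927}\right) = 115 + \left(- \frac{5512}{\frac{21}{2161}} + \frac{12092 i \sqrt{5927}}{5927}\right) = 115 + \left(\left(-5512\right) \frac{2161}{21} + \frac{12092 i \sqrt{5927}}{5927}\right) = 115 - \left(\frac{11911432}{21} - \frac{12092 i \sqrt{5927}}{5927}\right) = - \frac{11909017}{21} + \frac{12092 i \sqrt{5927}}{5927}$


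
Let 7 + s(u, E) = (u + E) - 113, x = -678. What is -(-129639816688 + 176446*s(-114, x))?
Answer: 129800735440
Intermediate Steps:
s(u, E) = -120 + E + u (s(u, E) = -7 + ((u + E) - 113) = -7 + ((E + u) - 113) = -7 + (-113 + E + u) = -120 + E + u)
-(-129639816688 + 176446*s(-114, x)) = -176446/(1/(-734728 + (-120 - 678 - 114))) = -176446/(1/(-734728 - 912)) = -176446/(1/(-735640)) = -176446/(-1/735640) = -176446*(-735640) = 129800735440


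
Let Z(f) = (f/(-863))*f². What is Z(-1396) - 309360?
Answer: 2453569456/863 ≈ 2.8431e+6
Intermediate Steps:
Z(f) = -f³/863 (Z(f) = (f*(-1/863))*f² = (-f/863)*f² = -f³/863)
Z(-1396) - 309360 = -1/863*(-1396)³ - 309360 = -1/863*(-2720547136) - 309360 = 2720547136/863 - 309360 = 2453569456/863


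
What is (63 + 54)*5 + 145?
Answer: 730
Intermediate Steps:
(63 + 54)*5 + 145 = 117*5 + 145 = 585 + 145 = 730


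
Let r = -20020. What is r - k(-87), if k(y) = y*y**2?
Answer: 638483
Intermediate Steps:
k(y) = y**3
r - k(-87) = -20020 - 1*(-87)**3 = -20020 - 1*(-658503) = -20020 + 658503 = 638483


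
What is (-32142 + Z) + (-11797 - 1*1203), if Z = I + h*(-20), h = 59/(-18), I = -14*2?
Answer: -405940/9 ≈ -45104.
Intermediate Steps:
I = -28
h = -59/18 (h = 59*(-1/18) = -59/18 ≈ -3.2778)
Z = 338/9 (Z = -28 - 59/18*(-20) = -28 + 590/9 = 338/9 ≈ 37.556)
(-32142 + Z) + (-11797 - 1*1203) = (-32142 + 338/9) + (-11797 - 1*1203) = -288940/9 + (-11797 - 1203) = -288940/9 - 13000 = -405940/9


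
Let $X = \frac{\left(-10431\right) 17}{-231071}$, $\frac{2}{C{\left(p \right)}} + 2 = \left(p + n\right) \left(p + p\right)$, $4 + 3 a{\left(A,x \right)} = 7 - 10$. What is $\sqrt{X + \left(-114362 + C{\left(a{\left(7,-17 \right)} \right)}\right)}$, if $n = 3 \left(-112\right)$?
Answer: $\frac{i \sqrt{76866469227453055753394}}{819839908} \approx 338.17 i$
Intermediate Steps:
$a{\left(A,x \right)} = - \frac{7}{3}$ ($a{\left(A,x \right)} = - \frac{4}{3} + \frac{7 - 10}{3} = - \frac{4}{3} + \frac{1}{3} \left(-3\right) = - \frac{4}{3} - 1 = - \frac{7}{3}$)
$n = -336$
$C{\left(p \right)} = \frac{2}{-2 + 2 p \left(-336 + p\right)}$ ($C{\left(p \right)} = \frac{2}{-2 + \left(p - 336\right) \left(p + p\right)} = \frac{2}{-2 + \left(-336 + p\right) 2 p} = \frac{2}{-2 + 2 p \left(-336 + p\right)}$)
$X = \frac{177327}{231071}$ ($X = \left(-177327\right) \left(- \frac{1}{231071}\right) = \frac{177327}{231071} \approx 0.76741$)
$\sqrt{X + \left(-114362 + C{\left(a{\left(7,-17 \right)} \right)}\right)} = \sqrt{\frac{177327}{231071} - \left(114362 - \frac{1}{-1 + \left(- \frac{7}{3}\right)^{2} - -784}\right)} = \sqrt{\frac{177327}{231071} - \left(114362 - \frac{1}{-1 + \frac{49}{9} + 784}\right)} = \sqrt{\frac{177327}{231071} - \left(114362 - \frac{1}{\frac{7096}{9}}\right)} = \sqrt{\frac{177327}{231071} + \left(-114362 + \frac{9}{7096}\right)} = \sqrt{\frac{177327}{231071} - \frac{811512743}{7096}} = \sqrt{- \frac{187515802725361}{1639679816}} = \frac{i \sqrt{76866469227453055753394}}{819839908}$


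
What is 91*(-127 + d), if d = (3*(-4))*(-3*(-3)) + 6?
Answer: -20839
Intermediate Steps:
d = -102 (d = -12*9 + 6 = -108 + 6 = -102)
91*(-127 + d) = 91*(-127 - 102) = 91*(-229) = -20839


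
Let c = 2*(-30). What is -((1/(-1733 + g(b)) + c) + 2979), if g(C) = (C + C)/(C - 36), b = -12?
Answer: -10114333/3465 ≈ -2919.0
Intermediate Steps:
c = -60
g(C) = 2*C/(-36 + C) (g(C) = (2*C)/(-36 + C) = 2*C/(-36 + C))
-((1/(-1733 + g(b)) + c) + 2979) = -((1/(-1733 + 2*(-12)/(-36 - 12)) - 60) + 2979) = -((1/(-1733 + 2*(-12)/(-48)) - 60) + 2979) = -((1/(-1733 + 2*(-12)*(-1/48)) - 60) + 2979) = -((1/(-1733 + 1/2) - 60) + 2979) = -((1/(-3465/2) - 60) + 2979) = -((-2/3465 - 60) + 2979) = -(-207902/3465 + 2979) = -1*10114333/3465 = -10114333/3465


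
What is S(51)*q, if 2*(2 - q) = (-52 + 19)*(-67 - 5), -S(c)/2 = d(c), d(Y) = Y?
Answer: 120972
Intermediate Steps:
S(c) = -2*c
q = -1186 (q = 2 - (-52 + 19)*(-67 - 5)/2 = 2 - (-33)*(-72)/2 = 2 - ½*2376 = 2 - 1188 = -1186)
S(51)*q = -2*51*(-1186) = -102*(-1186) = 120972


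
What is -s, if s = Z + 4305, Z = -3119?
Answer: -1186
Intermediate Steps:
s = 1186 (s = -3119 + 4305 = 1186)
-s = -1*1186 = -1186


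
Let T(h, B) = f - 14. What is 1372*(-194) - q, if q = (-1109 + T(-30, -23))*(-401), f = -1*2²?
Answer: -718095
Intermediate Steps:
f = -4 (f = -1*4 = -4)
T(h, B) = -18 (T(h, B) = -4 - 14 = -18)
q = 451927 (q = (-1109 - 18)*(-401) = -1127*(-401) = 451927)
1372*(-194) - q = 1372*(-194) - 1*451927 = -266168 - 451927 = -718095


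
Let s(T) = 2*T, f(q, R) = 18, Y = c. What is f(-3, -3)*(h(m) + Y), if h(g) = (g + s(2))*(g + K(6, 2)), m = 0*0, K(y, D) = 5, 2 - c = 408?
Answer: -6948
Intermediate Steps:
c = -406 (c = 2 - 1*408 = 2 - 408 = -406)
Y = -406
m = 0
h(g) = (4 + g)*(5 + g) (h(g) = (g + 2*2)*(g + 5) = (g + 4)*(5 + g) = (4 + g)*(5 + g))
f(-3, -3)*(h(m) + Y) = 18*((20 + 0² + 9*0) - 406) = 18*((20 + 0 + 0) - 406) = 18*(20 - 406) = 18*(-386) = -6948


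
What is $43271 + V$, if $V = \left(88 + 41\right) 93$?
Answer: $55268$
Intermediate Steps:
$V = 11997$ ($V = 129 \cdot 93 = 11997$)
$43271 + V = 43271 + 11997 = 55268$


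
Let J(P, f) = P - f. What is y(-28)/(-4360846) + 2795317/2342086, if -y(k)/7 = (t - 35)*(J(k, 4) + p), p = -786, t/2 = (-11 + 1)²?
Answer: 712654823303/729534026054 ≈ 0.97686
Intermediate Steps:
t = 200 (t = 2*(-11 + 1)² = 2*(-10)² = 2*100 = 200)
y(k) = 912450 - 1155*k (y(k) = -7*(200 - 35)*((k - 1*4) - 786) = -1155*((k - 4) - 786) = -1155*((-4 + k) - 786) = -1155*(-790 + k) = -7*(-130350 + 165*k) = 912450 - 1155*k)
y(-28)/(-4360846) + 2795317/2342086 = (912450 - 1155*(-28))/(-4360846) + 2795317/2342086 = (912450 + 32340)*(-1/4360846) + 2795317*(1/2342086) = 944790*(-1/4360846) + 2795317/2342086 = -67485/311489 + 2795317/2342086 = 712654823303/729534026054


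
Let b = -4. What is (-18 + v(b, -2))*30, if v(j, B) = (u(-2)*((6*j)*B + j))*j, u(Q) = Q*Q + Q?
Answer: -11100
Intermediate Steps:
u(Q) = Q + Q² (u(Q) = Q² + Q = Q + Q²)
v(j, B) = j*(2*j + 12*B*j) (v(j, B) = ((-2*(1 - 2))*((6*j)*B + j))*j = ((-2*(-1))*(6*B*j + j))*j = (2*(j + 6*B*j))*j = (2*j + 12*B*j)*j = j*(2*j + 12*B*j))
(-18 + v(b, -2))*30 = (-18 + (-4)²*(2 + 12*(-2)))*30 = (-18 + 16*(2 - 24))*30 = (-18 + 16*(-22))*30 = (-18 - 352)*30 = -370*30 = -11100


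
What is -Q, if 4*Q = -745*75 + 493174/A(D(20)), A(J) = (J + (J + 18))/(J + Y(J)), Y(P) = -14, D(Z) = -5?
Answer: 4908653/16 ≈ 3.0679e+5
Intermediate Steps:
A(J) = (18 + 2*J)/(-14 + J) (A(J) = (J + (J + 18))/(J - 14) = (J + (18 + J))/(-14 + J) = (18 + 2*J)/(-14 + J))
Q = -4908653/16 (Q = (-745*75 + 493174/((2*(9 - 5)/(-14 - 5))))/4 = (-55875 + 493174/((2*4/(-19))))/4 = (-55875 + 493174/((2*(-1/19)*4)))/4 = (-55875 + 493174/(-8/19))/4 = (-55875 + 493174*(-19/8))/4 = (-55875 - 4685153/4)/4 = (¼)*(-4908653/4) = -4908653/16 ≈ -3.0679e+5)
-Q = -1*(-4908653/16) = 4908653/16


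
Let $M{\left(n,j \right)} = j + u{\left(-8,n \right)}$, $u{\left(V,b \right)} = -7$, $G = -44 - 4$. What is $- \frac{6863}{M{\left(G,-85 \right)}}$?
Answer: $\frac{6863}{92} \approx 74.598$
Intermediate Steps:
$G = -48$ ($G = -44 - 4 = -48$)
$M{\left(n,j \right)} = -7 + j$ ($M{\left(n,j \right)} = j - 7 = -7 + j$)
$- \frac{6863}{M{\left(G,-85 \right)}} = - \frac{6863}{-7 - 85} = - \frac{6863}{-92} = \left(-6863\right) \left(- \frac{1}{92}\right) = \frac{6863}{92}$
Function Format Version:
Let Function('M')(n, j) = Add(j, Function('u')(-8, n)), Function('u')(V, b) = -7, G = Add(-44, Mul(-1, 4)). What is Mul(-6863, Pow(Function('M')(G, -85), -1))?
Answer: Rational(6863, 92) ≈ 74.598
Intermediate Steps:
G = -48 (G = Add(-44, -4) = -48)
Function('M')(n, j) = Add(-7, j) (Function('M')(n, j) = Add(j, -7) = Add(-7, j))
Mul(-6863, Pow(Function('M')(G, -85), -1)) = Mul(-6863, Pow(Add(-7, -85), -1)) = Mul(-6863, Pow(-92, -1)) = Mul(-6863, Rational(-1, 92)) = Rational(6863, 92)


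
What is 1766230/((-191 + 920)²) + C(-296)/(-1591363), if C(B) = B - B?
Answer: 1766230/531441 ≈ 3.3235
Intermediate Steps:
C(B) = 0
1766230/((-191 + 920)²) + C(-296)/(-1591363) = 1766230/((-191 + 920)²) + 0/(-1591363) = 1766230/(729²) + 0*(-1/1591363) = 1766230/531441 + 0 = 1766230/531441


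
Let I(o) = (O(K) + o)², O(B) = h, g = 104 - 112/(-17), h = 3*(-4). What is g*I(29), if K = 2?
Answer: 31960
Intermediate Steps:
h = -12
g = 1880/17 (g = 104 - 112*(-1)/17 = 104 - 1*(-112/17) = 104 + 112/17 = 1880/17 ≈ 110.59)
O(B) = -12
I(o) = (-12 + o)²
g*I(29) = 1880*(-12 + 29)²/17 = (1880/17)*17² = (1880/17)*289 = 31960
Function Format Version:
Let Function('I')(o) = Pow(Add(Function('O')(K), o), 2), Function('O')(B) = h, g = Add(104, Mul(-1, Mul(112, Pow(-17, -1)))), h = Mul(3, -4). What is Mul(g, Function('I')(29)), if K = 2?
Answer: 31960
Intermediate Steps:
h = -12
g = Rational(1880, 17) (g = Add(104, Mul(-1, Mul(112, Rational(-1, 17)))) = Add(104, Mul(-1, Rational(-112, 17))) = Add(104, Rational(112, 17)) = Rational(1880, 17) ≈ 110.59)
Function('O')(B) = -12
Function('I')(o) = Pow(Add(-12, o), 2)
Mul(g, Function('I')(29)) = Mul(Rational(1880, 17), Pow(Add(-12, 29), 2)) = Mul(Rational(1880, 17), Pow(17, 2)) = Mul(Rational(1880, 17), 289) = 31960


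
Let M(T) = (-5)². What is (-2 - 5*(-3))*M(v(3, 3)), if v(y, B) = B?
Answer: 325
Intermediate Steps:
M(T) = 25
(-2 - 5*(-3))*M(v(3, 3)) = (-2 - 5*(-3))*25 = (-2 + 15)*25 = 13*25 = 325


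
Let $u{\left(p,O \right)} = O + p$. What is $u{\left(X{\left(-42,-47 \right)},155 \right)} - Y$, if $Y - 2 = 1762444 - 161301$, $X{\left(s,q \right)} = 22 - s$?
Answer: $-1600926$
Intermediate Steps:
$Y = 1601145$ ($Y = 2 + \left(1762444 - 161301\right) = 2 + 1601143 = 1601145$)
$u{\left(X{\left(-42,-47 \right)},155 \right)} - Y = \left(155 + \left(22 - -42\right)\right) - 1601145 = \left(155 + \left(22 + 42\right)\right) - 1601145 = \left(155 + 64\right) - 1601145 = 219 - 1601145 = -1600926$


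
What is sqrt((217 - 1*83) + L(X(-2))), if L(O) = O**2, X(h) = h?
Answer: sqrt(138) ≈ 11.747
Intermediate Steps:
sqrt((217 - 1*83) + L(X(-2))) = sqrt((217 - 1*83) + (-2)**2) = sqrt((217 - 83) + 4) = sqrt(134 + 4) = sqrt(138)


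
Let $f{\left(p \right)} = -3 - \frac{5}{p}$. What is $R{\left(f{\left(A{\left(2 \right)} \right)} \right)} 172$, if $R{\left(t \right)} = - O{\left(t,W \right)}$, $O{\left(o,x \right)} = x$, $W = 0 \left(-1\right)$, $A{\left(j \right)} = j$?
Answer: $0$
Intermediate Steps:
$W = 0$
$R{\left(t \right)} = 0$ ($R{\left(t \right)} = \left(-1\right) 0 = 0$)
$R{\left(f{\left(A{\left(2 \right)} \right)} \right)} 172 = 0 \cdot 172 = 0$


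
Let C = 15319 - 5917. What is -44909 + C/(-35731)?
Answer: -1604652881/35731 ≈ -44909.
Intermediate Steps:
C = 9402
-44909 + C/(-35731) = -44909 + 9402/(-35731) = -44909 + 9402*(-1/35731) = -44909 - 9402/35731 = -1604652881/35731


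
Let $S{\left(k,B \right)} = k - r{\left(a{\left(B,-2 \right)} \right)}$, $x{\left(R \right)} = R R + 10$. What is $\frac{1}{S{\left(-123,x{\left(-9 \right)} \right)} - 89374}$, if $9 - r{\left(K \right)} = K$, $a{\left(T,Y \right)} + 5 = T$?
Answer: $- \frac{1}{89420} \approx -1.1183 \cdot 10^{-5}$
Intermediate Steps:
$a{\left(T,Y \right)} = -5 + T$
$r{\left(K \right)} = 9 - K$
$x{\left(R \right)} = 10 + R^{2}$ ($x{\left(R \right)} = R^{2} + 10 = 10 + R^{2}$)
$S{\left(k,B \right)} = -14 + B + k$ ($S{\left(k,B \right)} = k - \left(9 - \left(-5 + B\right)\right) = k - \left(14 - B\right) = k + \left(-14 + B\right) = -14 + B + k$)
$\frac{1}{S{\left(-123,x{\left(-9 \right)} \right)} - 89374} = \frac{1}{\left(-14 + \left(10 + \left(-9\right)^{2}\right) - 123\right) - 89374} = \frac{1}{\left(-14 + \left(10 + 81\right) - 123\right) - 89374} = \frac{1}{\left(-14 + 91 - 123\right) - 89374} = \frac{1}{-46 - 89374} = \frac{1}{-89420} = - \frac{1}{89420}$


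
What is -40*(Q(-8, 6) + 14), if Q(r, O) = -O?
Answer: -320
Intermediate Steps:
-40*(Q(-8, 6) + 14) = -40*(-1*6 + 14) = -40*(-6 + 14) = -40*8 = -320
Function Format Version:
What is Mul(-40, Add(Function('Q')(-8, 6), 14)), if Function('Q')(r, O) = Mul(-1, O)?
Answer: -320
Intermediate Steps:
Mul(-40, Add(Function('Q')(-8, 6), 14)) = Mul(-40, Add(Mul(-1, 6), 14)) = Mul(-40, Add(-6, 14)) = Mul(-40, 8) = -320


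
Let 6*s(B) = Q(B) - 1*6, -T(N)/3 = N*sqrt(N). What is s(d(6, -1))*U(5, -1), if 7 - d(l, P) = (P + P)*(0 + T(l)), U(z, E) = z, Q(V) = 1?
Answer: -25/6 ≈ -4.1667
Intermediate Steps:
T(N) = -3*N**(3/2) (T(N) = -3*N*sqrt(N) = -3*N**(3/2))
d(l, P) = 7 + 6*P*l**(3/2) (d(l, P) = 7 - (P + P)*(0 - 3*l**(3/2)) = 7 - 2*P*(-3*l**(3/2)) = 7 - (-6)*P*l**(3/2) = 7 + 6*P*l**(3/2))
s(B) = -5/6 (s(B) = (1 - 1*6)/6 = (1 - 6)/6 = (1/6)*(-5) = -5/6)
s(d(6, -1))*U(5, -1) = -5/6*5 = -25/6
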